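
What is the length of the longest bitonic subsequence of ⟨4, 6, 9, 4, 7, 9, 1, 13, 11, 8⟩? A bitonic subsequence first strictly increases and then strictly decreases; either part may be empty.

7

Let inc[i] be the LIS ending at i and dec[i] the longest strictly decreasing subsequence starting at i. inc = [1, 2, 3, 1, 3, 4, 1, 5, 5, 4], dec = [2, 3, 3, 2, 2, 2, 1, 3, 2, 1].
max_i inc[i]+dec[i]−1 = 7, with one witness 4, 6, 7, 9, 13, 11, 8.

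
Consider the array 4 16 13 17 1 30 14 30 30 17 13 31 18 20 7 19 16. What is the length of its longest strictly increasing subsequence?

6

Scanning left to right, the best length ending at each element is: 4→1, 16→2, 13→2, 17→3, 1→1, 30→4, 14→3, 30→4, 30→4, 17→4, 13→2, 31→5, 18→5, 20→6, 7→2, 19→6, 16→4.
So the longest increasing subsequence has length 6, e.g. 4, 13, 14, 17, 18, 20.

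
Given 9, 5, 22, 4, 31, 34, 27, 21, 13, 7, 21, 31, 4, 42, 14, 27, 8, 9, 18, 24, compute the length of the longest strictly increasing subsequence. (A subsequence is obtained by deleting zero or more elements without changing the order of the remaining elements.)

6

One longest increasing subsequence is 5, 7, 8, 9, 18, 24 (positions 2,10,17,18,19,20), of length 6; no longer one exists.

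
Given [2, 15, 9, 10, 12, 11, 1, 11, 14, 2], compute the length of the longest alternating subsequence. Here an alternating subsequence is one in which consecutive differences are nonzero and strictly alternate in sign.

7

A longest alternating subsequence is 2, 15, 9, 10, 1, 11, 2 (positions 1,2,3,4,7,8,10); its 6 consecutive differences strictly alternate in sign, and length 7 is optimal.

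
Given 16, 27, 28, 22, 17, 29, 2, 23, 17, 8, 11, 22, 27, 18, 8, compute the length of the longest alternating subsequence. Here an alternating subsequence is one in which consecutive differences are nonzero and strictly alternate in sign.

Track the best alternating length ending on an up-step vs a down-step at each position: up/down = 1/1, 2/1, 2/1, 2/3, 2/3, 4/1, 1/5, 6/5, 6/7, 6/7, 8/7, 8/7, 8/5, 8/9, 6/9.
The maximum over both is 9; one such subsequence is 16, 27, 22, 29, 2, 23, 17, 22, 18.

9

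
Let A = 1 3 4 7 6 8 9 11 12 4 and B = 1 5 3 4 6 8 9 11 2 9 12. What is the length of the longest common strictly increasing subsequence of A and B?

For each value that appears in both, track the longest common increasing run ending there.
The best achievable length is 8; one witness is 1, 3, 4, 6, 8, 9, 11, 12 (A-positions 1,2,3,5,6,7,8,9, B-positions 1,3,4,5,6,7,8,11).

8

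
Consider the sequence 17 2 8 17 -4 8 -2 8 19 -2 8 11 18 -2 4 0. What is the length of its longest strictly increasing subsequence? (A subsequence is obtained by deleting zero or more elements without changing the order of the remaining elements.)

Let dp[i] be the longest increasing subsequence ending at position i. Then dp = [1, 1, 2, 3, 1, 2, 2, 3, 4, 2, 3, 4, 5, 2, 3, 3].
The maximum is 5; one witness is -4, -2, 8, 11, 18 at positions 5,7,8,12,13.

5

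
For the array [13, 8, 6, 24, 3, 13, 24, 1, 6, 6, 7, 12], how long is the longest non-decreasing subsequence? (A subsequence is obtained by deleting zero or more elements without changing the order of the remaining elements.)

5

Scanning left to right, the best length ending at each element is: 13→1, 8→1, 6→1, 24→2, 3→1, 13→2, 24→3, 1→1, 6→2, 6→3, 7→4, 12→5.
So the longest non-decreasing subsequence has length 5, e.g. 6, 6, 6, 7, 12.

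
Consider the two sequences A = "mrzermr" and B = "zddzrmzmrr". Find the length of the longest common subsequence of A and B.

4

A longest common subsequence is mzrr (length 4); the LCS DP confirms no longer common subsequence exists.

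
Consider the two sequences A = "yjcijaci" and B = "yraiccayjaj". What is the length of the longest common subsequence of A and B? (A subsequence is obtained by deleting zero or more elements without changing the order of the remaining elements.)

4

Backtracking the LCS table gives one alignment: y (A1,B1) → c (A3,B6) → j (A5,B9) → a (A6,B10).
So the longest common subsequence has length 4.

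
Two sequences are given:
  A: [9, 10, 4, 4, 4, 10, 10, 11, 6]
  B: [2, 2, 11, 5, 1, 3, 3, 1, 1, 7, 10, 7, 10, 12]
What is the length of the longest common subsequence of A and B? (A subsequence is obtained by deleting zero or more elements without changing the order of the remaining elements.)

2

A longest common subsequence is 10, 10 (length 2); the LCS DP confirms no longer common subsequence exists.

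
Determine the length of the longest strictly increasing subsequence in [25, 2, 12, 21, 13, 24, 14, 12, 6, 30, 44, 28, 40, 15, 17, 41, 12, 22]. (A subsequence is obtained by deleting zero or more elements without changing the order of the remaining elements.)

7

Scanning left to right, the best length ending at each element is: 25→1, 2→1, 12→2, 21→3, 13→3, 24→4, 14→4, 12→2, 6→2, 30→5, 44→6, 28→5, 40→6, 15→5, 17→6, 41→7, 12→3, 22→7.
So the longest increasing subsequence has length 7, e.g. 2, 12, 21, 24, 30, 40, 41.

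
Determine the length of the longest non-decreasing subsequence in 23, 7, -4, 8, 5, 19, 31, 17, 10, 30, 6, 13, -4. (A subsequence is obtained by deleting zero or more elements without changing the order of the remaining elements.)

One longest non-decreasing subsequence is 7, 8, 19, 31 (positions 2,4,6,7), of length 4; no longer one exists.

4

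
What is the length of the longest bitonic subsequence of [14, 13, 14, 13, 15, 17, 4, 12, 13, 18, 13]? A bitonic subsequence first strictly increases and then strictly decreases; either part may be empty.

One longest bitonic subsequence is 13, 14, 15, 17, 18, 13 (positions 2,3,5,6,10,11): it rises to 18 then falls. Length 6 is optimal.

6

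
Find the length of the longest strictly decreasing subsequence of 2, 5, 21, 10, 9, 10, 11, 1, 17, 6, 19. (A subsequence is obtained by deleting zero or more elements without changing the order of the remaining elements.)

4

Let dp[i] be the longest decreasing subsequence ending at position i. Then dp = [1, 1, 1, 2, 3, 2, 2, 4, 2, 4, 2].
The maximum is 4; one witness is 21, 10, 9, 1 at positions 3,4,5,8.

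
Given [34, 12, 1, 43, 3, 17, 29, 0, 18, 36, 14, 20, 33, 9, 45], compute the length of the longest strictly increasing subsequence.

7

One longest increasing subsequence is 1, 3, 17, 18, 20, 33, 45 (positions 3,5,6,9,12,13,15), of length 7; no longer one exists.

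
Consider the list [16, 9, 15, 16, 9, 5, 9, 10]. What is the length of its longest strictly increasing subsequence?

Let dp[i] be the longest increasing subsequence ending at position i. Then dp = [1, 1, 2, 3, 1, 1, 2, 3].
The maximum is 3; one witness is 9, 15, 16 at positions 2,3,4.

3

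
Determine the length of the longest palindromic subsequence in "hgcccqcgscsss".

One longest palindromic subsequence is gccccg (positions 2,3,4,5,7,8); it reads the same forward and backward, and the interval DP gives dp[1][13] = 6.

6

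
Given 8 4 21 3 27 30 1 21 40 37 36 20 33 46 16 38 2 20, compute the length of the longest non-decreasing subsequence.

6

Scanning left to right, the best length ending at each element is: 8→1, 4→1, 21→2, 3→1, 27→3, 30→4, 1→1, 21→3, 40→5, 37→5, 36→5, 20→2, 33→5, 46→6, 16→2, 38→6, 2→2, 20→3.
So the longest non-decreasing subsequence has length 6, e.g. 8, 21, 27, 30, 40, 46.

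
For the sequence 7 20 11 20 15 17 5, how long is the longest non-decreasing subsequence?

4

One longest non-decreasing subsequence is 7, 11, 15, 17 (positions 1,3,5,6), of length 4; no longer one exists.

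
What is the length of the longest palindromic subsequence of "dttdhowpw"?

One longest palindromic subsequence is dttd (positions 1,2,3,4); it reads the same forward and backward, and the interval DP gives dp[1][9] = 4.

4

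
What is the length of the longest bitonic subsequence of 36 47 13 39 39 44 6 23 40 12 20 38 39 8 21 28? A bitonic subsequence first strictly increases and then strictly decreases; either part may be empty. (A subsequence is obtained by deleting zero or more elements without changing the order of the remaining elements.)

Let inc[i] be the LIS ending at i and dec[i] the longest strictly decreasing subsequence starting at i. inc = [1, 2, 1, 2, 2, 3, 1, 2, 3, 2, 3, 4, 5, 2, 4, 5], dec = [4, 5, 3, 4, 4, 4, 1, 3, 3, 2, 2, 2, 2, 1, 1, 1].
max_i inc[i]+dec[i]−1 = 6, with one witness 36, 47, 44, 40, 39, 28.

6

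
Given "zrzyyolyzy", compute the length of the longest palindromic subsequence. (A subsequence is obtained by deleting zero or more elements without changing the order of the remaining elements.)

Using dp[i][j] = 2 + dp[i+1][j−1] if the ends match, else max(dp[i+1][j], dp[i][j−1]):
dp[1][10] = 5. A witness is yylyy at positions 4,5,7,8,10.

5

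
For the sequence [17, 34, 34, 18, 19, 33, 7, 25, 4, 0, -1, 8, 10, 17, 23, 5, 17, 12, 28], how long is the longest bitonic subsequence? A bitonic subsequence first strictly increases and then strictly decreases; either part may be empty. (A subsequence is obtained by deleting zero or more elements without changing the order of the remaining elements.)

Let inc[i] be the LIS ending at i and dec[i] the longest strictly decreasing subsequence starting at i. inc = [1, 2, 2, 2, 3, 4, 1, 4, 1, 1, 1, 2, 3, 4, 5, 2, 4, 4, 6], dec = [5, 6, 6, 5, 5, 5, 4, 4, 3, 2, 1, 2, 2, 2, 3, 1, 2, 1, 1].
max_i inc[i]+dec[i]−1 = 8, with one witness 17, 18, 19, 33, 25, 23, 17, 12.

8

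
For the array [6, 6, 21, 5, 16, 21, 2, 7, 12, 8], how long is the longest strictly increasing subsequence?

One longest increasing subsequence is 6, 16, 21 (positions 1,5,6), of length 3; no longer one exists.

3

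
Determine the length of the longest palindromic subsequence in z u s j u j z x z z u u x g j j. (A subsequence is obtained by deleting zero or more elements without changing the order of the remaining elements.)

Using dp[i][j] = 2 + dp[i+1][j−1] if the ends match, else max(dp[i+1][j], dp[i][j−1]):
dp[1][16] = 8. A witness is jjxuuxjj at positions 4,6,8,11,12,13,15,16.

8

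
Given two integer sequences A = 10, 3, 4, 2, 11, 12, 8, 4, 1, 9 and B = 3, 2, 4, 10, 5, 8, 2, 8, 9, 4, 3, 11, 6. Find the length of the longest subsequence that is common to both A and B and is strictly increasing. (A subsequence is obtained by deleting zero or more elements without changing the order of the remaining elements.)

4

A longest common strictly increasing subsequence is 3, 4, 8, 9 (length 4); it appears in order in both A and B, and no longer such subsequence exists.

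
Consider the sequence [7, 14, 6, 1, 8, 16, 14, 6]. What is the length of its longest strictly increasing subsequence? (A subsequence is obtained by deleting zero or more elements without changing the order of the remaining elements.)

One longest increasing subsequence is 7, 14, 16 (positions 1,2,6), of length 3; no longer one exists.

3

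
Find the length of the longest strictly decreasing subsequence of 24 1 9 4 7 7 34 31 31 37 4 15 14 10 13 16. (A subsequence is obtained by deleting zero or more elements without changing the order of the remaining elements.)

5

Let dp[i] be the longest decreasing subsequence ending at position i. Then dp = [1, 2, 2, 3, 3, 3, 1, 2, 2, 1, 4, 3, 4, 5, 5, 3].
The maximum is 5; one witness is 34, 31, 15, 14, 10 at positions 7,8,12,13,14.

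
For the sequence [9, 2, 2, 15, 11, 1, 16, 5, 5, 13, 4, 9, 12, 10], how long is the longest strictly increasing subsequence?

4

Scanning left to right, the best length ending at each element is: 9→1, 2→1, 2→1, 15→2, 11→2, 1→1, 16→3, 5→2, 5→2, 13→3, 4→2, 9→3, 12→4, 10→4.
So the longest increasing subsequence has length 4, e.g. 2, 5, 9, 12.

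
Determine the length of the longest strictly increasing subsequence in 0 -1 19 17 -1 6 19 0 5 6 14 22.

6

Let dp[i] be the longest increasing subsequence ending at position i. Then dp = [1, 1, 2, 2, 1, 2, 3, 2, 3, 4, 5, 6].
The maximum is 6; one witness is -1, 0, 5, 6, 14, 22 at positions 2,8,9,10,11,12.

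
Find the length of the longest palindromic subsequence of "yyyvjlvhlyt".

5

One longest palindromic subsequence is ylhly (positions 3,6,8,9,10); it reads the same forward and backward, and the interval DP gives dp[1][11] = 5.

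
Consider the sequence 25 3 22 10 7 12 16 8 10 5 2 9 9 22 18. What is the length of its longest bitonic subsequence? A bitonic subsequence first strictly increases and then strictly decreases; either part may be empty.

7

Let inc[i] be the LIS ending at i and dec[i] the longest strictly decreasing subsequence starting at i. inc = [1, 1, 2, 2, 2, 3, 4, 3, 4, 2, 1, 4, 4, 5, 5], dec = [6, 2, 5, 4, 3, 4, 4, 3, 3, 2, 1, 1, 1, 2, 1].
max_i inc[i]+dec[i]−1 = 7, with one witness 3, 10, 12, 16, 10, 5, 2.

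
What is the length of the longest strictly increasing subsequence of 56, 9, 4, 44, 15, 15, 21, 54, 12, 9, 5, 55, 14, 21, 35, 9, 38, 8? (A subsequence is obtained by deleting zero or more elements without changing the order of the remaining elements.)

Scanning left to right, the best length ending at each element is: 56→1, 9→1, 4→1, 44→2, 15→2, 15→2, 21→3, 54→4, 12→2, 9→2, 5→2, 55→5, 14→3, 21→4, 35→5, 9→3, 38→6, 8→3.
So the longest increasing subsequence has length 6, e.g. 9, 12, 14, 21, 35, 38.

6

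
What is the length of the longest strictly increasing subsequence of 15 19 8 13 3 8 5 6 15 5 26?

5

Let dp[i] be the longest increasing subsequence ending at position i. Then dp = [1, 2, 1, 2, 1, 2, 2, 3, 4, 2, 5].
The maximum is 5; one witness is 3, 5, 6, 15, 26 at positions 5,7,8,9,11.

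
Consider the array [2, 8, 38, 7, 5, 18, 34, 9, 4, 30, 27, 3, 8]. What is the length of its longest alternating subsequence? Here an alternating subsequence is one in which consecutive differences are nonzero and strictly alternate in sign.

8

A longest alternating subsequence is 2, 8, 7, 18, 9, 30, 3, 8 (positions 1,2,4,6,8,10,12,13); its 7 consecutive differences strictly alternate in sign, and length 8 is optimal.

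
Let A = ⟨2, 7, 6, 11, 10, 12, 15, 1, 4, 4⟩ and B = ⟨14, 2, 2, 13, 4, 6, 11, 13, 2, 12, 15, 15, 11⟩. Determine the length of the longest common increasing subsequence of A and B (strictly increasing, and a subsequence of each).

5

A longest common strictly increasing subsequence is 2, 6, 11, 12, 15 (length 5); it appears in order in both A and B, and no longer such subsequence exists.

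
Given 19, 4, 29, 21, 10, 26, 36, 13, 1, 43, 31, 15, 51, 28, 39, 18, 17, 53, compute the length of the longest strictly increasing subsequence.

Scanning left to right, the best length ending at each element is: 19→1, 4→1, 29→2, 21→2, 10→2, 26→3, 36→4, 13→3, 1→1, 43→5, 31→4, 15→4, 51→6, 28→5, 39→6, 18→5, 17→5, 53→7.
So the longest increasing subsequence has length 7, e.g. 19, 21, 26, 36, 43, 51, 53.

7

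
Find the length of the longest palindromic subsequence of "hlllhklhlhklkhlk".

Using dp[i][j] = 2 + dp[i+1][j−1] if the ends match, else max(dp[i+1][j], dp[i][j−1]):
dp[1][16] = 11. A witness is lhklhlhlkhl at positions 4,5,6,7,8,9,10,12,13,14,15.

11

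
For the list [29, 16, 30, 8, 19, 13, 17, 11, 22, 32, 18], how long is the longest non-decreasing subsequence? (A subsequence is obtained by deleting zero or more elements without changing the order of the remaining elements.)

5

One longest non-decreasing subsequence is 8, 13, 17, 22, 32 (positions 4,6,7,9,10), of length 5; no longer one exists.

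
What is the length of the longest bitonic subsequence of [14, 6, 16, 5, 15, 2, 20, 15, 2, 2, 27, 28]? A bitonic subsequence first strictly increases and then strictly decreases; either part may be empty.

5

One longest bitonic subsequence is 14, 16, 20, 15, 2 (positions 1,3,7,8,10): it rises to 20 then falls. Length 5 is optimal.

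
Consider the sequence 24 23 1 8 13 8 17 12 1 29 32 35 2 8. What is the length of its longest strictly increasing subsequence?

Scanning left to right, the best length ending at each element is: 24→1, 23→1, 1→1, 8→2, 13→3, 8→2, 17→4, 12→3, 1→1, 29→5, 32→6, 35→7, 2→2, 8→3.
So the longest increasing subsequence has length 7, e.g. 1, 8, 13, 17, 29, 32, 35.

7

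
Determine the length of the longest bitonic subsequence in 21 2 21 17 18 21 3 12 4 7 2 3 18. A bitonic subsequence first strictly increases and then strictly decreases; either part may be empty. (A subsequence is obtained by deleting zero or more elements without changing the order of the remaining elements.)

One longest bitonic subsequence is 2, 17, 18, 21, 12, 7, 3 (positions 2,4,5,6,8,10,12): it rises to 21 then falls. Length 7 is optimal.

7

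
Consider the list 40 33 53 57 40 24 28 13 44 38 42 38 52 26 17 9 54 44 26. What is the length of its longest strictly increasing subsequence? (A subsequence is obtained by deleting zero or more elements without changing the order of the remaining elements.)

Let dp[i] be the longest increasing subsequence ending at position i. Then dp = [1, 1, 2, 3, 2, 1, 2, 1, 3, 3, 4, 3, 5, 2, 2, 1, 6, 5, 3].
The maximum is 6; one witness is 24, 28, 38, 42, 52, 54 at positions 6,7,10,11,13,17.

6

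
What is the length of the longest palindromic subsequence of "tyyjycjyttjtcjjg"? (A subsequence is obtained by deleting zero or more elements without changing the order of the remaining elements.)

Using dp[i][j] = 2 + dp[i+1][j−1] if the ends match, else max(dp[i+1][j], dp[i][j−1]):
dp[1][16] = 8. A witness is jcjttjcj at positions 4,6,7,9,10,11,13,15.

8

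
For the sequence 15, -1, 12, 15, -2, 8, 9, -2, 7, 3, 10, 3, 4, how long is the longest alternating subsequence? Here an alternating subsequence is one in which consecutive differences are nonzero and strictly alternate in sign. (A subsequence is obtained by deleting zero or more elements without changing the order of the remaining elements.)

11

Track the best alternating length ending on an up-step vs a down-step at each position: up/down = 1/1, 1/2, 3/2, 3/1, 1/4, 5/4, 5/4, 1/6, 7/6, 7/8, 9/4, 7/10, 11/10.
The maximum over both is 11; one such subsequence is 15, -1, 12, -2, 8, -2, 7, 3, 10, 3, 4.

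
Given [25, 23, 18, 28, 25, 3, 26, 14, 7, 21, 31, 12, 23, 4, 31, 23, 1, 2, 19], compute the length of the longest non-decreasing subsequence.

5

One longest non-decreasing subsequence is 25, 25, 26, 31, 31 (positions 1,5,7,11,15), of length 5; no longer one exists.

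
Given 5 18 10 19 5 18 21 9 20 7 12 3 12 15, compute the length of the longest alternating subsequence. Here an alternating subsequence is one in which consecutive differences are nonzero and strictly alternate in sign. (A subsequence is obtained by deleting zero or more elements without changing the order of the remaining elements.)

12

Track the best alternating length ending on an up-step vs a down-step at each position: up/down = 1/1, 2/1, 2/3, 4/1, 1/5, 6/5, 6/1, 6/7, 8/7, 6/9, 10/9, 1/11, 12/9, 12/9.
The maximum over both is 12; one such subsequence is 5, 18, 10, 19, 5, 18, 9, 20, 7, 12, 3, 12.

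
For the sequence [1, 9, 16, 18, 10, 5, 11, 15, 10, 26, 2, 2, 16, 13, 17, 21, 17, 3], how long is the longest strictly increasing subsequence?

Scanning left to right, the best length ending at each element is: 1→1, 9→2, 16→3, 18→4, 10→3, 5→2, 11→4, 15→5, 10→3, 26→6, 2→2, 2→2, 16→6, 13→5, 17→7, 21→8, 17→7, 3→3.
So the longest increasing subsequence has length 8, e.g. 1, 9, 10, 11, 15, 16, 17, 21.

8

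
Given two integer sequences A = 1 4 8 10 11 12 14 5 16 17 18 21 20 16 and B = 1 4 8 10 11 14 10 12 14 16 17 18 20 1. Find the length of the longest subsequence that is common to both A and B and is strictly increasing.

11

A longest common strictly increasing subsequence is 1, 4, 8, 10, 11, 12, 14, 16, 17, 18, 20 (length 11); it appears in order in both A and B, and no longer such subsequence exists.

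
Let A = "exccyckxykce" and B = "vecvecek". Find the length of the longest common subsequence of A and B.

4

A longest common subsequence is ecck (length 4); the LCS DP confirms no longer common subsequence exists.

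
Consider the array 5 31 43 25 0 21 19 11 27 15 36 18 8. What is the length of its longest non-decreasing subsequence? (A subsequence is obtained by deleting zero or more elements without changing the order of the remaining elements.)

Scanning left to right, the best length ending at each element is: 5→1, 31→2, 43→3, 25→2, 0→1, 21→2, 19→2, 11→2, 27→3, 15→3, 36→4, 18→4, 8→2.
So the longest non-decreasing subsequence has length 4, e.g. 5, 25, 27, 36.

4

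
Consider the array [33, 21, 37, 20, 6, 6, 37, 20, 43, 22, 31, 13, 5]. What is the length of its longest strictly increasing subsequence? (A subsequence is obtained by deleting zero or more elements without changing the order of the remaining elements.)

4

One longest increasing subsequence is 6, 20, 22, 31 (positions 5,8,10,11), of length 4; no longer one exists.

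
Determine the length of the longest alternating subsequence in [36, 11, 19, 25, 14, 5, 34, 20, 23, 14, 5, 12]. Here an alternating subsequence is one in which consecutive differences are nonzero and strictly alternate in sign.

9

Track the best alternating length ending on an up-step vs a down-step at each position: up/down = 1/1, 1/2, 3/2, 3/2, 3/4, 1/4, 5/2, 5/6, 7/6, 5/8, 1/8, 9/8.
The maximum over both is 9; one such subsequence is 36, 11, 19, 14, 34, 20, 23, 5, 12.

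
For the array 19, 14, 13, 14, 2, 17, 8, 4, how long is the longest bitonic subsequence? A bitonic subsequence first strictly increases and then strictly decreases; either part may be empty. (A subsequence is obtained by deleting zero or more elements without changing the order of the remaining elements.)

One longest bitonic subsequence is 19, 14, 13, 8, 4 (positions 1,2,3,7,8): it rises to 19 then falls. Length 5 is optimal.

5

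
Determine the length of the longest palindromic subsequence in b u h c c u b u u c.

6

One longest palindromic subsequence is buccub (positions 1,2,4,5,6,7); it reads the same forward and backward, and the interval DP gives dp[1][10] = 6.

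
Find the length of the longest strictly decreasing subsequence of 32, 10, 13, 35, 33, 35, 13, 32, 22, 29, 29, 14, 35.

Let dp[i] be the longest decreasing subsequence ending at position i. Then dp = [1, 2, 2, 1, 2, 1, 3, 3, 4, 4, 4, 5, 1].
The maximum is 5; one witness is 35, 33, 32, 22, 14 at positions 4,5,8,9,12.

5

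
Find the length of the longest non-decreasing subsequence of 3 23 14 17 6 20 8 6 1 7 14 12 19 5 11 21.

7

Let dp[i] be the longest non-decreasing subsequence ending at position i. Then dp = [1, 2, 2, 3, 2, 4, 3, 3, 1, 4, 5, 5, 6, 2, 5, 7].
The maximum is 7; one witness is 3, 6, 6, 7, 14, 19, 21 at positions 1,5,8,10,11,13,16.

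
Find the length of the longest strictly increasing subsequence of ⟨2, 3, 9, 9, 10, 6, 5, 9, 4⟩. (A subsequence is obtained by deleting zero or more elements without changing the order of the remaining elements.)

4

Let dp[i] be the longest increasing subsequence ending at position i. Then dp = [1, 2, 3, 3, 4, 3, 3, 4, 3].
The maximum is 4; one witness is 2, 3, 9, 10 at positions 1,2,3,5.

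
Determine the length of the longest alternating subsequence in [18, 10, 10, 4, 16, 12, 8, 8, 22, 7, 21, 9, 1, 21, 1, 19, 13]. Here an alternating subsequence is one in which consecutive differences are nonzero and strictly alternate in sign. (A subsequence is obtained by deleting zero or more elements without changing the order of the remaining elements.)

12

A longest alternating subsequence is 18, 10, 16, 12, 22, 7, 21, 9, 21, 1, 19, 13 (positions 1,2,5,6,9,10,11,12,14,15,16,17); its 11 consecutive differences strictly alternate in sign, and length 12 is optimal.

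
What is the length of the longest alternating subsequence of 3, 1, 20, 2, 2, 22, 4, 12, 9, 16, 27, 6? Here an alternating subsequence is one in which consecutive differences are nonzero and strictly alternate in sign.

10

A longest alternating subsequence is 3, 1, 20, 2, 22, 4, 12, 9, 16, 6 (positions 1,2,3,4,6,7,8,9,10,12); its 9 consecutive differences strictly alternate in sign, and length 10 is optimal.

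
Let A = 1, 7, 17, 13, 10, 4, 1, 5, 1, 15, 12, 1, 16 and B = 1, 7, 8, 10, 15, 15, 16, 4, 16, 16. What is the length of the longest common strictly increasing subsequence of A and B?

A longest common strictly increasing subsequence is 1, 7, 10, 15, 16 (length 5); it appears in order in both A and B, and no longer such subsequence exists.

5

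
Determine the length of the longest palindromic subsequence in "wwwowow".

5

One longest palindromic subsequence is wowow (positions 1,4,5,6,7); it reads the same forward and backward, and the interval DP gives dp[1][7] = 5.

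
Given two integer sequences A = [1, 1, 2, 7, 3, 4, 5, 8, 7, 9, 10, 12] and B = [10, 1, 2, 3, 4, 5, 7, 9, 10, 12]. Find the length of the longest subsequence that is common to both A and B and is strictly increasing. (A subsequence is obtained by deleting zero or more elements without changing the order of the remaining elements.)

A longest common strictly increasing subsequence is 1, 2, 3, 4, 5, 7, 9, 10, 12 (length 9); it appears in order in both A and B, and no longer such subsequence exists.

9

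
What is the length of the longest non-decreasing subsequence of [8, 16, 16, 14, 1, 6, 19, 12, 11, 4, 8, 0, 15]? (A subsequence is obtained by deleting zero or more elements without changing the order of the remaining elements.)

4

Let dp[i] be the longest non-decreasing subsequence ending at position i. Then dp = [1, 2, 3, 2, 1, 2, 4, 3, 3, 2, 3, 1, 4].
The maximum is 4; one witness is 8, 16, 16, 19 at positions 1,2,3,7.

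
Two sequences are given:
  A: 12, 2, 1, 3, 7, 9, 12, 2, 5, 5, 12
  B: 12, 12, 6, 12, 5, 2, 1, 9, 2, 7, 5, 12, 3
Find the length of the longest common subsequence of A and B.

Backtracking the LCS table gives one alignment: 12 (A1,B4) → 2 (A2,B6) → 1 (A3,B7) → 9 (A6,B8) → 2 (A8,B9) → 5 (A10,B11) → 12 (A11,B12).
So the longest common subsequence has length 7.

7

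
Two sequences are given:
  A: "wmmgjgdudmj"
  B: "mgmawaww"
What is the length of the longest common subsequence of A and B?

3

A longest common subsequence is mgm (length 3); the LCS DP confirms no longer common subsequence exists.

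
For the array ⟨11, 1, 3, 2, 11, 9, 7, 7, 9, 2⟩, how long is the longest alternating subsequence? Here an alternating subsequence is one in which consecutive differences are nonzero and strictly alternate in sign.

8

Track the best alternating length ending on an up-step vs a down-step at each position: up/down = 1/1, 1/2, 3/2, 3/4, 5/1, 5/6, 5/6, 5/6, 7/6, 3/8.
The maximum over both is 8; one such subsequence is 11, 1, 3, 2, 11, 7, 9, 2.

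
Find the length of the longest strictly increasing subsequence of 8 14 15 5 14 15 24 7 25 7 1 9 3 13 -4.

5

Let dp[i] be the longest increasing subsequence ending at position i. Then dp = [1, 2, 3, 1, 2, 3, 4, 2, 5, 2, 1, 3, 2, 4, 1].
The maximum is 5; one witness is 8, 14, 15, 24, 25 at positions 1,2,3,7,9.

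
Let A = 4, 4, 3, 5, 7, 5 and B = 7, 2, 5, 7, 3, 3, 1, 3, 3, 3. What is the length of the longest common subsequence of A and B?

2

Backtracking the LCS table gives one alignment: 5 (A4,B3) → 7 (A5,B4).
So the longest common subsequence has length 2.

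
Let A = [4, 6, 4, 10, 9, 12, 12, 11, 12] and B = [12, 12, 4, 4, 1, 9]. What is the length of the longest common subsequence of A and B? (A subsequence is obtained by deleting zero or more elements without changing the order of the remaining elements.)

3

Backtracking the LCS table gives one alignment: 4 (A1,B3) → 4 (A3,B4) → 9 (A5,B6).
So the longest common subsequence has length 3.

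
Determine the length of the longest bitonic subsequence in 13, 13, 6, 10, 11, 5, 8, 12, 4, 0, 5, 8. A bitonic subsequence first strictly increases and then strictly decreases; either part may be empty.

6

Let inc[i] be the LIS ending at i and dec[i] the longest strictly decreasing subsequence starting at i. inc = [1, 1, 1, 2, 3, 1, 2, 4, 1, 1, 2, 3], dec = [5, 5, 4, 4, 4, 3, 3, 3, 2, 1, 1, 1].
max_i inc[i]+dec[i]−1 = 6, with one witness 6, 10, 11, 8, 4, 0.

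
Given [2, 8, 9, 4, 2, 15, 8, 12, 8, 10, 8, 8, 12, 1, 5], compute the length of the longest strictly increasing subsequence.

5

Let dp[i] be the longest increasing subsequence ending at position i. Then dp = [1, 2, 3, 2, 1, 4, 3, 4, 3, 4, 3, 3, 5, 1, 3].
The maximum is 5; one witness is 2, 8, 9, 10, 12 at positions 1,2,3,10,13.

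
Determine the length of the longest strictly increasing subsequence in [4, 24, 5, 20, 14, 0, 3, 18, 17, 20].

5

Let dp[i] be the longest increasing subsequence ending at position i. Then dp = [1, 2, 2, 3, 3, 1, 2, 4, 4, 5].
The maximum is 5; one witness is 4, 5, 14, 18, 20 at positions 1,3,5,8,10.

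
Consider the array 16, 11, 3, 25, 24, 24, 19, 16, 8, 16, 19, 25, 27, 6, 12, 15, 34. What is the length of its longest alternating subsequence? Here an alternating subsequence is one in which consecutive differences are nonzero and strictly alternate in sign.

A longest alternating subsequence is 16, 11, 25, 8, 16, 6, 12 (positions 1,2,4,9,10,14,15); its 6 consecutive differences strictly alternate in sign, and length 7 is optimal.

7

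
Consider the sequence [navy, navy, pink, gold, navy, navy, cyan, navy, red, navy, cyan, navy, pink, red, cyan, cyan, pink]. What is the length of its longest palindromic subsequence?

Using dp[i][j] = 2 + dp[i+1][j−1] if the ends match, else max(dp[i+1][j], dp[i][j−1]):
dp[1][17] = 9. A witness is pink cyan red navy cyan navy red cyan pink at positions 3,7,9,10,11,12,14,16,17.

9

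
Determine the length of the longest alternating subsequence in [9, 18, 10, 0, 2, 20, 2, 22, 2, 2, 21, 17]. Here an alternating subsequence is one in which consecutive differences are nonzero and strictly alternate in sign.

A longest alternating subsequence is 9, 18, 10, 20, 2, 22, 2, 21, 17 (positions 1,2,3,6,7,8,9,11,12); its 8 consecutive differences strictly alternate in sign, and length 9 is optimal.

9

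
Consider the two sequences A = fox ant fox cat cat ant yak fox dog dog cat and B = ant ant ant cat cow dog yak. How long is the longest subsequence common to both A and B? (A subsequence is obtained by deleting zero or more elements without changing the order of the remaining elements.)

A longest common subsequence is ant, cat, yak (length 3); the LCS DP confirms no longer common subsequence exists.

3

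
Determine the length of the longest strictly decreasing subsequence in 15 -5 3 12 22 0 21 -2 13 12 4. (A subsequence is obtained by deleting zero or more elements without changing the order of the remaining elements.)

5

Scanning left to right, the best length ending at each element is: 15→1, -5→2, 3→2, 12→2, 22→1, 0→3, 21→2, -2→4, 13→3, 12→4, 4→5.
So the longest decreasing subsequence has length 5, e.g. 22, 21, 13, 12, 4.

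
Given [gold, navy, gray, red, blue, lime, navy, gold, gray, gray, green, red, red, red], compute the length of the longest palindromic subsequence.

5

One longest palindromic subsequence is gold navy lime navy gold (positions 1,2,6,7,8); it reads the same forward and backward, and the interval DP gives dp[1][14] = 5.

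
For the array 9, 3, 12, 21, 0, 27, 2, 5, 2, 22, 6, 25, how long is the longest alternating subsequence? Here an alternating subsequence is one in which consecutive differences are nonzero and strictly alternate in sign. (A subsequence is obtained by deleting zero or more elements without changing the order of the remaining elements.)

11

Track the best alternating length ending on an up-step vs a down-step at each position: up/down = 1/1, 1/2, 3/1, 3/1, 1/4, 5/1, 5/6, 7/6, 5/8, 9/6, 9/10, 11/6.
The maximum over both is 11; one such subsequence is 9, 3, 12, 0, 27, 2, 5, 2, 22, 6, 25.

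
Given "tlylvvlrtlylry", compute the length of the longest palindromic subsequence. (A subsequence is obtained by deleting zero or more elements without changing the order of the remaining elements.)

Using dp[i][j] = 2 + dp[i+1][j−1] if the ends match, else max(dp[i+1][j], dp[i][j−1]):
dp[1][14] = 8. A witness is lylvvlyl at positions 2,3,4,5,6,10,11,12.

8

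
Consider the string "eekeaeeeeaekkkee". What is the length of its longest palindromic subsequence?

14

Using dp[i][j] = 2 + dp[i+1][j−1] if the ends match, else max(dp[i+1][j], dp[i][j−1]):
dp[1][16] = 14. A witness is eekeaeeeeaekee at positions 1,2,3,4,5,6,7,8,9,10,11,14,15,16.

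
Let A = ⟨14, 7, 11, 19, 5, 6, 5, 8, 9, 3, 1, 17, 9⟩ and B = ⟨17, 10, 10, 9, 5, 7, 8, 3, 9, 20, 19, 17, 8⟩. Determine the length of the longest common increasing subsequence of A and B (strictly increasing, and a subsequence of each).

4

For each value that appears in both, track the longest common increasing run ending there.
The best achievable length is 4; one witness is 5, 8, 9, 17 (A-positions 5,8,9,12, B-positions 5,7,9,12).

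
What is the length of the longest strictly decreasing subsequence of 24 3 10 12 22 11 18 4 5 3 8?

5

Let dp[i] be the longest decreasing subsequence ending at position i. Then dp = [1, 2, 2, 2, 2, 3, 3, 4, 4, 5, 4].
The maximum is 5; one witness is 24, 12, 11, 4, 3 at positions 1,4,6,8,10.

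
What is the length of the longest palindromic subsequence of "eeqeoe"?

One longest palindromic subsequence is eeqee (positions 1,2,3,4,6); it reads the same forward and backward, and the interval DP gives dp[1][6] = 5.

5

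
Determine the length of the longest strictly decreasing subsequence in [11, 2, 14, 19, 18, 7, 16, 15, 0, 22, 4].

5

One longest decreasing subsequence is 19, 18, 16, 15, 0 (positions 4,5,7,8,9), of length 5; no longer one exists.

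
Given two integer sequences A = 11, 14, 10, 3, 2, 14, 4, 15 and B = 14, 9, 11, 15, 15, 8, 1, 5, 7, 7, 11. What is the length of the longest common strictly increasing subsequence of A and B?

2

For each value that appears in both, track the longest common increasing run ending there.
The best achievable length is 2; one witness is 14, 15 (A-positions 2,8, B-positions 1,4).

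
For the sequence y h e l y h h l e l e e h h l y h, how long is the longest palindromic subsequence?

11

Using dp[i][j] = 2 + dp[i+1][j−1] if the ends match, else max(dp[i+1][j], dp[i][j−1]):
dp[1][17] = 11. A witness is hyhheeehhyh at positions 2,5,6,7,9,11,12,13,14,16,17.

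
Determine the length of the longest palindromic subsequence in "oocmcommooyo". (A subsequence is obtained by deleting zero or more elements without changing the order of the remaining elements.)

8

One longest palindromic subsequence is ooommooo (positions 1,2,6,7,8,9,10,12); it reads the same forward and backward, and the interval DP gives dp[1][12] = 8.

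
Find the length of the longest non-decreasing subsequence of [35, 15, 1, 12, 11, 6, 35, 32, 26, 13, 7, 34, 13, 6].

One longest non-decreasing subsequence is 1, 12, 32, 34 (positions 3,4,8,12), of length 4; no longer one exists.

4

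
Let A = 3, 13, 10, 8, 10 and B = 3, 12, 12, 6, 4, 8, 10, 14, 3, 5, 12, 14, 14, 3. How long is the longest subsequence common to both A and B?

3

Backtracking the LCS table gives one alignment: 3 (A1,B1) → 8 (A4,B6) → 10 (A5,B7).
So the longest common subsequence has length 3.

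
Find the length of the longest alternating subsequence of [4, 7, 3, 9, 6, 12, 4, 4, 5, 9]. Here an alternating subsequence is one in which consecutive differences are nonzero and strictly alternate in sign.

Track the best alternating length ending on an up-step vs a down-step at each position: up/down = 1/1, 2/1, 1/3, 4/1, 4/5, 6/1, 4/7, 4/7, 8/7, 8/7.
The maximum over both is 8; one such subsequence is 4, 7, 3, 9, 6, 12, 4, 5.

8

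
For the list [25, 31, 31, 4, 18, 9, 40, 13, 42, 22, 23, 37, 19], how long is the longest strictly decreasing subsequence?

Let dp[i] be the longest decreasing subsequence ending at position i. Then dp = [1, 1, 1, 2, 2, 3, 1, 3, 1, 2, 2, 2, 3].
The maximum is 3; one witness is 25, 18, 9 at positions 1,5,6.

3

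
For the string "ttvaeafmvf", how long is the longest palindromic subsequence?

Using dp[i][j] = 2 + dp[i+1][j−1] if the ends match, else max(dp[i+1][j], dp[i][j−1]):
dp[1][10] = 5. A witness is vaeav at positions 3,4,5,6,9.

5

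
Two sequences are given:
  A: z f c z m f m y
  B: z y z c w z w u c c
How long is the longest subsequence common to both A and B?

A longest common subsequence is zcz (length 3); the LCS DP confirms no longer common subsequence exists.

3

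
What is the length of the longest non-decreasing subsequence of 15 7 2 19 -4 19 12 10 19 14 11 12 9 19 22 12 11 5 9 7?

6

Let dp[i] be the longest non-decreasing subsequence ending at position i. Then dp = [1, 1, 1, 2, 1, 3, 2, 2, 4, 3, 3, 4, 2, 5, 6, 5, 4, 2, 3, 3].
The maximum is 6; one witness is 15, 19, 19, 19, 19, 22 at positions 1,4,6,9,14,15.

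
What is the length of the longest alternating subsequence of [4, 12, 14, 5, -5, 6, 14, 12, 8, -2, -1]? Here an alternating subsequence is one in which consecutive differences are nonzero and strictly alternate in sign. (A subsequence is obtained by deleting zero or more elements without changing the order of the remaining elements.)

Track the best alternating length ending on an up-step vs a down-step at each position: up/down = 1/1, 2/1, 2/1, 2/3, 1/3, 4/3, 4/1, 4/5, 4/5, 4/5, 6/5.
The maximum over both is 6; one such subsequence is 4, 12, 5, 6, -2, -1.

6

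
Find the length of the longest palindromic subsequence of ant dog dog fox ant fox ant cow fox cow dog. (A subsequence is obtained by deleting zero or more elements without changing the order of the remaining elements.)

7

Using dp[i][j] = 2 + dp[i+1][j−1] if the ends match, else max(dp[i+1][j], dp[i][j−1]):
dp[1][11] = 7. A witness is dog fox ant fox ant fox dog at positions 2,4,5,6,7,9,11.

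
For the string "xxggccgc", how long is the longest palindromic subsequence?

4

Using dp[i][j] = 2 + dp[i+1][j−1] if the ends match, else max(dp[i+1][j], dp[i][j−1]):
dp[1][8] = 4. A witness is gccg at positions 4,5,6,7.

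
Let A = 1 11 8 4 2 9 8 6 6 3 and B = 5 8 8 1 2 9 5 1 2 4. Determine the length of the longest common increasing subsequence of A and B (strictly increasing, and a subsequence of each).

3

A longest common strictly increasing subsequence is 1, 2, 9 (length 3); it appears in order in both A and B, and no longer such subsequence exists.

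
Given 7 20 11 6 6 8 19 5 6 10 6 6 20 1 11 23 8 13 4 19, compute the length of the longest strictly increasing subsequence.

One longest increasing subsequence is 7, 8, 10, 11, 13, 19 (positions 1,6,10,15,18,20), of length 6; no longer one exists.

6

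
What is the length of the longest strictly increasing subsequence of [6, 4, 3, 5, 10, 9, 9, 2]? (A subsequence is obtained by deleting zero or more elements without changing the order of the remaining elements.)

Let dp[i] be the longest increasing subsequence ending at position i. Then dp = [1, 1, 1, 2, 3, 3, 3, 1].
The maximum is 3; one witness is 4, 5, 10 at positions 2,4,5.

3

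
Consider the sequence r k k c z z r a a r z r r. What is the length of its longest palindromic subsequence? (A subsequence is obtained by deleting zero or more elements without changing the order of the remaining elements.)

8

One longest palindromic subsequence is rzraarzr (positions 1,6,7,8,9,10,11,13); it reads the same forward and backward, and the interval DP gives dp[1][13] = 8.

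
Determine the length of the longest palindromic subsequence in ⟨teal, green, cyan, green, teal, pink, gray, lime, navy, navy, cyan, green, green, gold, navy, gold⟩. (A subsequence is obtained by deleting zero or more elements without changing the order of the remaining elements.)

One longest palindromic subsequence is green green navy navy green green (positions 2,4,9,10,12,13); it reads the same forward and backward, and the interval DP gives dp[1][16] = 6.

6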